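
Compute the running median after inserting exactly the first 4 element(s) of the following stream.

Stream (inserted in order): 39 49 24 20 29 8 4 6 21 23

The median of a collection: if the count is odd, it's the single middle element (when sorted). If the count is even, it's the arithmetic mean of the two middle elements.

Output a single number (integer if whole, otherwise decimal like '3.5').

Step 1: insert 39 -> lo=[39] (size 1, max 39) hi=[] (size 0) -> median=39
Step 2: insert 49 -> lo=[39] (size 1, max 39) hi=[49] (size 1, min 49) -> median=44
Step 3: insert 24 -> lo=[24, 39] (size 2, max 39) hi=[49] (size 1, min 49) -> median=39
Step 4: insert 20 -> lo=[20, 24] (size 2, max 24) hi=[39, 49] (size 2, min 39) -> median=31.5

Answer: 31.5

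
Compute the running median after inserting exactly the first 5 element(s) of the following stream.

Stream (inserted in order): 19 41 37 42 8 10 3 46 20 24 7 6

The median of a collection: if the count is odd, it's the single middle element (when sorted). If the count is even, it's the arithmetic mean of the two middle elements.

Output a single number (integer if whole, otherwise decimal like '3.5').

Step 1: insert 19 -> lo=[19] (size 1, max 19) hi=[] (size 0) -> median=19
Step 2: insert 41 -> lo=[19] (size 1, max 19) hi=[41] (size 1, min 41) -> median=30
Step 3: insert 37 -> lo=[19, 37] (size 2, max 37) hi=[41] (size 1, min 41) -> median=37
Step 4: insert 42 -> lo=[19, 37] (size 2, max 37) hi=[41, 42] (size 2, min 41) -> median=39
Step 5: insert 8 -> lo=[8, 19, 37] (size 3, max 37) hi=[41, 42] (size 2, min 41) -> median=37

Answer: 37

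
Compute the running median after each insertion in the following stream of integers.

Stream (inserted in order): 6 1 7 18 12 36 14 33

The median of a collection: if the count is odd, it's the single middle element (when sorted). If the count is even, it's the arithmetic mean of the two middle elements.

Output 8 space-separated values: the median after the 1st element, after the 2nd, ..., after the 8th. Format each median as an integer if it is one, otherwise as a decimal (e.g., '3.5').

Answer: 6 3.5 6 6.5 7 9.5 12 13

Derivation:
Step 1: insert 6 -> lo=[6] (size 1, max 6) hi=[] (size 0) -> median=6
Step 2: insert 1 -> lo=[1] (size 1, max 1) hi=[6] (size 1, min 6) -> median=3.5
Step 3: insert 7 -> lo=[1, 6] (size 2, max 6) hi=[7] (size 1, min 7) -> median=6
Step 4: insert 18 -> lo=[1, 6] (size 2, max 6) hi=[7, 18] (size 2, min 7) -> median=6.5
Step 5: insert 12 -> lo=[1, 6, 7] (size 3, max 7) hi=[12, 18] (size 2, min 12) -> median=7
Step 6: insert 36 -> lo=[1, 6, 7] (size 3, max 7) hi=[12, 18, 36] (size 3, min 12) -> median=9.5
Step 7: insert 14 -> lo=[1, 6, 7, 12] (size 4, max 12) hi=[14, 18, 36] (size 3, min 14) -> median=12
Step 8: insert 33 -> lo=[1, 6, 7, 12] (size 4, max 12) hi=[14, 18, 33, 36] (size 4, min 14) -> median=13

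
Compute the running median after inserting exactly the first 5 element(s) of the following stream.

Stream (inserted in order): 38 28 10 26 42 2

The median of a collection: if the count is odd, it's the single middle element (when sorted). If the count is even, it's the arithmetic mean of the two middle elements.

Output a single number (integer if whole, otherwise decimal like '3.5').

Answer: 28

Derivation:
Step 1: insert 38 -> lo=[38] (size 1, max 38) hi=[] (size 0) -> median=38
Step 2: insert 28 -> lo=[28] (size 1, max 28) hi=[38] (size 1, min 38) -> median=33
Step 3: insert 10 -> lo=[10, 28] (size 2, max 28) hi=[38] (size 1, min 38) -> median=28
Step 4: insert 26 -> lo=[10, 26] (size 2, max 26) hi=[28, 38] (size 2, min 28) -> median=27
Step 5: insert 42 -> lo=[10, 26, 28] (size 3, max 28) hi=[38, 42] (size 2, min 38) -> median=28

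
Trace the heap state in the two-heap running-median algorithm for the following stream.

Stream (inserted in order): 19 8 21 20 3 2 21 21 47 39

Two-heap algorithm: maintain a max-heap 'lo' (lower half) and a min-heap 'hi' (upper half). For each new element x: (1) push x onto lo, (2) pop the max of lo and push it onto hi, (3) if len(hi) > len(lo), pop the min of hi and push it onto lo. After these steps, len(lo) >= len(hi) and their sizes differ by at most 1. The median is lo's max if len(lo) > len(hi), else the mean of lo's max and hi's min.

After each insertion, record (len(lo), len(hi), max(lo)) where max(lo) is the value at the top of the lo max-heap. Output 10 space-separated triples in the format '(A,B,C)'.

Step 1: insert 19 -> lo=[19] hi=[] -> (len(lo)=1, len(hi)=0, max(lo)=19)
Step 2: insert 8 -> lo=[8] hi=[19] -> (len(lo)=1, len(hi)=1, max(lo)=8)
Step 3: insert 21 -> lo=[8, 19] hi=[21] -> (len(lo)=2, len(hi)=1, max(lo)=19)
Step 4: insert 20 -> lo=[8, 19] hi=[20, 21] -> (len(lo)=2, len(hi)=2, max(lo)=19)
Step 5: insert 3 -> lo=[3, 8, 19] hi=[20, 21] -> (len(lo)=3, len(hi)=2, max(lo)=19)
Step 6: insert 2 -> lo=[2, 3, 8] hi=[19, 20, 21] -> (len(lo)=3, len(hi)=3, max(lo)=8)
Step 7: insert 21 -> lo=[2, 3, 8, 19] hi=[20, 21, 21] -> (len(lo)=4, len(hi)=3, max(lo)=19)
Step 8: insert 21 -> lo=[2, 3, 8, 19] hi=[20, 21, 21, 21] -> (len(lo)=4, len(hi)=4, max(lo)=19)
Step 9: insert 47 -> lo=[2, 3, 8, 19, 20] hi=[21, 21, 21, 47] -> (len(lo)=5, len(hi)=4, max(lo)=20)
Step 10: insert 39 -> lo=[2, 3, 8, 19, 20] hi=[21, 21, 21, 39, 47] -> (len(lo)=5, len(hi)=5, max(lo)=20)

Answer: (1,0,19) (1,1,8) (2,1,19) (2,2,19) (3,2,19) (3,3,8) (4,3,19) (4,4,19) (5,4,20) (5,5,20)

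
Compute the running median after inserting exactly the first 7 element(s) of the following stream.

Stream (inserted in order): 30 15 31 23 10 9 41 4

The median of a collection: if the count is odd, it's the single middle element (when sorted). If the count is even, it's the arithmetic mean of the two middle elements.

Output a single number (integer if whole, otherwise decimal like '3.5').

Step 1: insert 30 -> lo=[30] (size 1, max 30) hi=[] (size 0) -> median=30
Step 2: insert 15 -> lo=[15] (size 1, max 15) hi=[30] (size 1, min 30) -> median=22.5
Step 3: insert 31 -> lo=[15, 30] (size 2, max 30) hi=[31] (size 1, min 31) -> median=30
Step 4: insert 23 -> lo=[15, 23] (size 2, max 23) hi=[30, 31] (size 2, min 30) -> median=26.5
Step 5: insert 10 -> lo=[10, 15, 23] (size 3, max 23) hi=[30, 31] (size 2, min 30) -> median=23
Step 6: insert 9 -> lo=[9, 10, 15] (size 3, max 15) hi=[23, 30, 31] (size 3, min 23) -> median=19
Step 7: insert 41 -> lo=[9, 10, 15, 23] (size 4, max 23) hi=[30, 31, 41] (size 3, min 30) -> median=23

Answer: 23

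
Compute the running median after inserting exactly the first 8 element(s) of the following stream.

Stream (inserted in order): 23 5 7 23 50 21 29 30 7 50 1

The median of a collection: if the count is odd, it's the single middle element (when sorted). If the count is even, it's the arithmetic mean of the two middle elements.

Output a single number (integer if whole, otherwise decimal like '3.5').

Answer: 23

Derivation:
Step 1: insert 23 -> lo=[23] (size 1, max 23) hi=[] (size 0) -> median=23
Step 2: insert 5 -> lo=[5] (size 1, max 5) hi=[23] (size 1, min 23) -> median=14
Step 3: insert 7 -> lo=[5, 7] (size 2, max 7) hi=[23] (size 1, min 23) -> median=7
Step 4: insert 23 -> lo=[5, 7] (size 2, max 7) hi=[23, 23] (size 2, min 23) -> median=15
Step 5: insert 50 -> lo=[5, 7, 23] (size 3, max 23) hi=[23, 50] (size 2, min 23) -> median=23
Step 6: insert 21 -> lo=[5, 7, 21] (size 3, max 21) hi=[23, 23, 50] (size 3, min 23) -> median=22
Step 7: insert 29 -> lo=[5, 7, 21, 23] (size 4, max 23) hi=[23, 29, 50] (size 3, min 23) -> median=23
Step 8: insert 30 -> lo=[5, 7, 21, 23] (size 4, max 23) hi=[23, 29, 30, 50] (size 4, min 23) -> median=23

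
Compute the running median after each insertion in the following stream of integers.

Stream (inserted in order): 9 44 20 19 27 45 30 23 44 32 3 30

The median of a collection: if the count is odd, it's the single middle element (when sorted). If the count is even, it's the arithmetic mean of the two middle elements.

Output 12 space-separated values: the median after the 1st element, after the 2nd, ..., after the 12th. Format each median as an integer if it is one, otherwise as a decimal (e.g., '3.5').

Answer: 9 26.5 20 19.5 20 23.5 27 25 27 28.5 27 28.5

Derivation:
Step 1: insert 9 -> lo=[9] (size 1, max 9) hi=[] (size 0) -> median=9
Step 2: insert 44 -> lo=[9] (size 1, max 9) hi=[44] (size 1, min 44) -> median=26.5
Step 3: insert 20 -> lo=[9, 20] (size 2, max 20) hi=[44] (size 1, min 44) -> median=20
Step 4: insert 19 -> lo=[9, 19] (size 2, max 19) hi=[20, 44] (size 2, min 20) -> median=19.5
Step 5: insert 27 -> lo=[9, 19, 20] (size 3, max 20) hi=[27, 44] (size 2, min 27) -> median=20
Step 6: insert 45 -> lo=[9, 19, 20] (size 3, max 20) hi=[27, 44, 45] (size 3, min 27) -> median=23.5
Step 7: insert 30 -> lo=[9, 19, 20, 27] (size 4, max 27) hi=[30, 44, 45] (size 3, min 30) -> median=27
Step 8: insert 23 -> lo=[9, 19, 20, 23] (size 4, max 23) hi=[27, 30, 44, 45] (size 4, min 27) -> median=25
Step 9: insert 44 -> lo=[9, 19, 20, 23, 27] (size 5, max 27) hi=[30, 44, 44, 45] (size 4, min 30) -> median=27
Step 10: insert 32 -> lo=[9, 19, 20, 23, 27] (size 5, max 27) hi=[30, 32, 44, 44, 45] (size 5, min 30) -> median=28.5
Step 11: insert 3 -> lo=[3, 9, 19, 20, 23, 27] (size 6, max 27) hi=[30, 32, 44, 44, 45] (size 5, min 30) -> median=27
Step 12: insert 30 -> lo=[3, 9, 19, 20, 23, 27] (size 6, max 27) hi=[30, 30, 32, 44, 44, 45] (size 6, min 30) -> median=28.5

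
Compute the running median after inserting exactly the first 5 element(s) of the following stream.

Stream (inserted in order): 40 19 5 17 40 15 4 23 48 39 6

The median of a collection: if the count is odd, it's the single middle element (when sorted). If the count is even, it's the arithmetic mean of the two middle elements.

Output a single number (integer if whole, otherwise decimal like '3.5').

Step 1: insert 40 -> lo=[40] (size 1, max 40) hi=[] (size 0) -> median=40
Step 2: insert 19 -> lo=[19] (size 1, max 19) hi=[40] (size 1, min 40) -> median=29.5
Step 3: insert 5 -> lo=[5, 19] (size 2, max 19) hi=[40] (size 1, min 40) -> median=19
Step 4: insert 17 -> lo=[5, 17] (size 2, max 17) hi=[19, 40] (size 2, min 19) -> median=18
Step 5: insert 40 -> lo=[5, 17, 19] (size 3, max 19) hi=[40, 40] (size 2, min 40) -> median=19

Answer: 19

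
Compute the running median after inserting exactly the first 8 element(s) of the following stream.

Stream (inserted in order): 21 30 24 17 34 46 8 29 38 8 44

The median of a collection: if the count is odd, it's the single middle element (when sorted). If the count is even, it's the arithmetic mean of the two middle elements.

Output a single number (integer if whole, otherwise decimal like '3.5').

Answer: 26.5

Derivation:
Step 1: insert 21 -> lo=[21] (size 1, max 21) hi=[] (size 0) -> median=21
Step 2: insert 30 -> lo=[21] (size 1, max 21) hi=[30] (size 1, min 30) -> median=25.5
Step 3: insert 24 -> lo=[21, 24] (size 2, max 24) hi=[30] (size 1, min 30) -> median=24
Step 4: insert 17 -> lo=[17, 21] (size 2, max 21) hi=[24, 30] (size 2, min 24) -> median=22.5
Step 5: insert 34 -> lo=[17, 21, 24] (size 3, max 24) hi=[30, 34] (size 2, min 30) -> median=24
Step 6: insert 46 -> lo=[17, 21, 24] (size 3, max 24) hi=[30, 34, 46] (size 3, min 30) -> median=27
Step 7: insert 8 -> lo=[8, 17, 21, 24] (size 4, max 24) hi=[30, 34, 46] (size 3, min 30) -> median=24
Step 8: insert 29 -> lo=[8, 17, 21, 24] (size 4, max 24) hi=[29, 30, 34, 46] (size 4, min 29) -> median=26.5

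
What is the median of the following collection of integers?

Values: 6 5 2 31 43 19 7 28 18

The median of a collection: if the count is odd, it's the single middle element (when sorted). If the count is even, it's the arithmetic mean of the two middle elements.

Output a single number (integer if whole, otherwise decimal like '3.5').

Answer: 18

Derivation:
Step 1: insert 6 -> lo=[6] (size 1, max 6) hi=[] (size 0) -> median=6
Step 2: insert 5 -> lo=[5] (size 1, max 5) hi=[6] (size 1, min 6) -> median=5.5
Step 3: insert 2 -> lo=[2, 5] (size 2, max 5) hi=[6] (size 1, min 6) -> median=5
Step 4: insert 31 -> lo=[2, 5] (size 2, max 5) hi=[6, 31] (size 2, min 6) -> median=5.5
Step 5: insert 43 -> lo=[2, 5, 6] (size 3, max 6) hi=[31, 43] (size 2, min 31) -> median=6
Step 6: insert 19 -> lo=[2, 5, 6] (size 3, max 6) hi=[19, 31, 43] (size 3, min 19) -> median=12.5
Step 7: insert 7 -> lo=[2, 5, 6, 7] (size 4, max 7) hi=[19, 31, 43] (size 3, min 19) -> median=7
Step 8: insert 28 -> lo=[2, 5, 6, 7] (size 4, max 7) hi=[19, 28, 31, 43] (size 4, min 19) -> median=13
Step 9: insert 18 -> lo=[2, 5, 6, 7, 18] (size 5, max 18) hi=[19, 28, 31, 43] (size 4, min 19) -> median=18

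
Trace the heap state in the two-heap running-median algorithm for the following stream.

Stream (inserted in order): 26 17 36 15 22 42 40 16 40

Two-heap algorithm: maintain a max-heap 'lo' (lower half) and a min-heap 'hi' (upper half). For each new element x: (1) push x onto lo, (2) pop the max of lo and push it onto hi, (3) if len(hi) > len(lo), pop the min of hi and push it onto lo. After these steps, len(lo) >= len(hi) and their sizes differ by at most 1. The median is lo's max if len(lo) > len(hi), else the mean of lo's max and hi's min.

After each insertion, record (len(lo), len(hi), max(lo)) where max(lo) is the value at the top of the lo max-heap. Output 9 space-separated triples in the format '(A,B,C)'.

Answer: (1,0,26) (1,1,17) (2,1,26) (2,2,17) (3,2,22) (3,3,22) (4,3,26) (4,4,22) (5,4,26)

Derivation:
Step 1: insert 26 -> lo=[26] hi=[] -> (len(lo)=1, len(hi)=0, max(lo)=26)
Step 2: insert 17 -> lo=[17] hi=[26] -> (len(lo)=1, len(hi)=1, max(lo)=17)
Step 3: insert 36 -> lo=[17, 26] hi=[36] -> (len(lo)=2, len(hi)=1, max(lo)=26)
Step 4: insert 15 -> lo=[15, 17] hi=[26, 36] -> (len(lo)=2, len(hi)=2, max(lo)=17)
Step 5: insert 22 -> lo=[15, 17, 22] hi=[26, 36] -> (len(lo)=3, len(hi)=2, max(lo)=22)
Step 6: insert 42 -> lo=[15, 17, 22] hi=[26, 36, 42] -> (len(lo)=3, len(hi)=3, max(lo)=22)
Step 7: insert 40 -> lo=[15, 17, 22, 26] hi=[36, 40, 42] -> (len(lo)=4, len(hi)=3, max(lo)=26)
Step 8: insert 16 -> lo=[15, 16, 17, 22] hi=[26, 36, 40, 42] -> (len(lo)=4, len(hi)=4, max(lo)=22)
Step 9: insert 40 -> lo=[15, 16, 17, 22, 26] hi=[36, 40, 40, 42] -> (len(lo)=5, len(hi)=4, max(lo)=26)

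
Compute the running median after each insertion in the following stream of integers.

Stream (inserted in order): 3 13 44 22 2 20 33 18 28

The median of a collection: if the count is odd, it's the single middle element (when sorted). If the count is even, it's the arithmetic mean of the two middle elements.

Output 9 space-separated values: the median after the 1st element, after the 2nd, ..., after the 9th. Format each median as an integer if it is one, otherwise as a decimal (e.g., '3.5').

Answer: 3 8 13 17.5 13 16.5 20 19 20

Derivation:
Step 1: insert 3 -> lo=[3] (size 1, max 3) hi=[] (size 0) -> median=3
Step 2: insert 13 -> lo=[3] (size 1, max 3) hi=[13] (size 1, min 13) -> median=8
Step 3: insert 44 -> lo=[3, 13] (size 2, max 13) hi=[44] (size 1, min 44) -> median=13
Step 4: insert 22 -> lo=[3, 13] (size 2, max 13) hi=[22, 44] (size 2, min 22) -> median=17.5
Step 5: insert 2 -> lo=[2, 3, 13] (size 3, max 13) hi=[22, 44] (size 2, min 22) -> median=13
Step 6: insert 20 -> lo=[2, 3, 13] (size 3, max 13) hi=[20, 22, 44] (size 3, min 20) -> median=16.5
Step 7: insert 33 -> lo=[2, 3, 13, 20] (size 4, max 20) hi=[22, 33, 44] (size 3, min 22) -> median=20
Step 8: insert 18 -> lo=[2, 3, 13, 18] (size 4, max 18) hi=[20, 22, 33, 44] (size 4, min 20) -> median=19
Step 9: insert 28 -> lo=[2, 3, 13, 18, 20] (size 5, max 20) hi=[22, 28, 33, 44] (size 4, min 22) -> median=20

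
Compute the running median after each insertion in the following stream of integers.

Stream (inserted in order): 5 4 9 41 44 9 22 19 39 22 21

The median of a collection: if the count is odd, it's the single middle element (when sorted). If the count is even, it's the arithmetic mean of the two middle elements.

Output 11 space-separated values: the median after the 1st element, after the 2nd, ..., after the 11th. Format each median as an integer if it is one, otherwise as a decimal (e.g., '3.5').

Step 1: insert 5 -> lo=[5] (size 1, max 5) hi=[] (size 0) -> median=5
Step 2: insert 4 -> lo=[4] (size 1, max 4) hi=[5] (size 1, min 5) -> median=4.5
Step 3: insert 9 -> lo=[4, 5] (size 2, max 5) hi=[9] (size 1, min 9) -> median=5
Step 4: insert 41 -> lo=[4, 5] (size 2, max 5) hi=[9, 41] (size 2, min 9) -> median=7
Step 5: insert 44 -> lo=[4, 5, 9] (size 3, max 9) hi=[41, 44] (size 2, min 41) -> median=9
Step 6: insert 9 -> lo=[4, 5, 9] (size 3, max 9) hi=[9, 41, 44] (size 3, min 9) -> median=9
Step 7: insert 22 -> lo=[4, 5, 9, 9] (size 4, max 9) hi=[22, 41, 44] (size 3, min 22) -> median=9
Step 8: insert 19 -> lo=[4, 5, 9, 9] (size 4, max 9) hi=[19, 22, 41, 44] (size 4, min 19) -> median=14
Step 9: insert 39 -> lo=[4, 5, 9, 9, 19] (size 5, max 19) hi=[22, 39, 41, 44] (size 4, min 22) -> median=19
Step 10: insert 22 -> lo=[4, 5, 9, 9, 19] (size 5, max 19) hi=[22, 22, 39, 41, 44] (size 5, min 22) -> median=20.5
Step 11: insert 21 -> lo=[4, 5, 9, 9, 19, 21] (size 6, max 21) hi=[22, 22, 39, 41, 44] (size 5, min 22) -> median=21

Answer: 5 4.5 5 7 9 9 9 14 19 20.5 21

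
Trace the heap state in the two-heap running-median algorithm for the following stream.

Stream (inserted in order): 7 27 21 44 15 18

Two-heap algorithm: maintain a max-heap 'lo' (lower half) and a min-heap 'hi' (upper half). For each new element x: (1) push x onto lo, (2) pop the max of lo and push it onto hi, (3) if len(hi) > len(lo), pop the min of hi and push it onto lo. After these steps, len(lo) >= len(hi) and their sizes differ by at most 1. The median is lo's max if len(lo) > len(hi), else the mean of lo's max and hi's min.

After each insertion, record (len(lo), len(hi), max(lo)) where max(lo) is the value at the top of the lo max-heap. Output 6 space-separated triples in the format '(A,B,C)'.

Step 1: insert 7 -> lo=[7] hi=[] -> (len(lo)=1, len(hi)=0, max(lo)=7)
Step 2: insert 27 -> lo=[7] hi=[27] -> (len(lo)=1, len(hi)=1, max(lo)=7)
Step 3: insert 21 -> lo=[7, 21] hi=[27] -> (len(lo)=2, len(hi)=1, max(lo)=21)
Step 4: insert 44 -> lo=[7, 21] hi=[27, 44] -> (len(lo)=2, len(hi)=2, max(lo)=21)
Step 5: insert 15 -> lo=[7, 15, 21] hi=[27, 44] -> (len(lo)=3, len(hi)=2, max(lo)=21)
Step 6: insert 18 -> lo=[7, 15, 18] hi=[21, 27, 44] -> (len(lo)=3, len(hi)=3, max(lo)=18)

Answer: (1,0,7) (1,1,7) (2,1,21) (2,2,21) (3,2,21) (3,3,18)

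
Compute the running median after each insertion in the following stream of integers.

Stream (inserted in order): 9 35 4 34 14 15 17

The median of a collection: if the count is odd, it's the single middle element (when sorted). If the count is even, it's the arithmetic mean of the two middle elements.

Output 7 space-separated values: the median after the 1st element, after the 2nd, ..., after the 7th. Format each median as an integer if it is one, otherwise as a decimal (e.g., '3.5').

Answer: 9 22 9 21.5 14 14.5 15

Derivation:
Step 1: insert 9 -> lo=[9] (size 1, max 9) hi=[] (size 0) -> median=9
Step 2: insert 35 -> lo=[9] (size 1, max 9) hi=[35] (size 1, min 35) -> median=22
Step 3: insert 4 -> lo=[4, 9] (size 2, max 9) hi=[35] (size 1, min 35) -> median=9
Step 4: insert 34 -> lo=[4, 9] (size 2, max 9) hi=[34, 35] (size 2, min 34) -> median=21.5
Step 5: insert 14 -> lo=[4, 9, 14] (size 3, max 14) hi=[34, 35] (size 2, min 34) -> median=14
Step 6: insert 15 -> lo=[4, 9, 14] (size 3, max 14) hi=[15, 34, 35] (size 3, min 15) -> median=14.5
Step 7: insert 17 -> lo=[4, 9, 14, 15] (size 4, max 15) hi=[17, 34, 35] (size 3, min 17) -> median=15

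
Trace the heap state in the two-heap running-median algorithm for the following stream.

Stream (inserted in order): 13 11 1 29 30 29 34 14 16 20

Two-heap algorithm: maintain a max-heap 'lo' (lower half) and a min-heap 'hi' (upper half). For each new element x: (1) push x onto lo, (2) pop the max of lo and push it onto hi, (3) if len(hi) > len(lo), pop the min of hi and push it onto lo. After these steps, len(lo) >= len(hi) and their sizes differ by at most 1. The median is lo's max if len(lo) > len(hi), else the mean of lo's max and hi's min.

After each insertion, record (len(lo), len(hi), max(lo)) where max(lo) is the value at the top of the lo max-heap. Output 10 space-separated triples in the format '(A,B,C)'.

Answer: (1,0,13) (1,1,11) (2,1,11) (2,2,11) (3,2,13) (3,3,13) (4,3,29) (4,4,14) (5,4,16) (5,5,16)

Derivation:
Step 1: insert 13 -> lo=[13] hi=[] -> (len(lo)=1, len(hi)=0, max(lo)=13)
Step 2: insert 11 -> lo=[11] hi=[13] -> (len(lo)=1, len(hi)=1, max(lo)=11)
Step 3: insert 1 -> lo=[1, 11] hi=[13] -> (len(lo)=2, len(hi)=1, max(lo)=11)
Step 4: insert 29 -> lo=[1, 11] hi=[13, 29] -> (len(lo)=2, len(hi)=2, max(lo)=11)
Step 5: insert 30 -> lo=[1, 11, 13] hi=[29, 30] -> (len(lo)=3, len(hi)=2, max(lo)=13)
Step 6: insert 29 -> lo=[1, 11, 13] hi=[29, 29, 30] -> (len(lo)=3, len(hi)=3, max(lo)=13)
Step 7: insert 34 -> lo=[1, 11, 13, 29] hi=[29, 30, 34] -> (len(lo)=4, len(hi)=3, max(lo)=29)
Step 8: insert 14 -> lo=[1, 11, 13, 14] hi=[29, 29, 30, 34] -> (len(lo)=4, len(hi)=4, max(lo)=14)
Step 9: insert 16 -> lo=[1, 11, 13, 14, 16] hi=[29, 29, 30, 34] -> (len(lo)=5, len(hi)=4, max(lo)=16)
Step 10: insert 20 -> lo=[1, 11, 13, 14, 16] hi=[20, 29, 29, 30, 34] -> (len(lo)=5, len(hi)=5, max(lo)=16)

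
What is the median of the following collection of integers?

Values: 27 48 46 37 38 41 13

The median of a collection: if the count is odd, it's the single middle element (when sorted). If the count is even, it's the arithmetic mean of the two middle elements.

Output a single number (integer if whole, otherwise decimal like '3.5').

Step 1: insert 27 -> lo=[27] (size 1, max 27) hi=[] (size 0) -> median=27
Step 2: insert 48 -> lo=[27] (size 1, max 27) hi=[48] (size 1, min 48) -> median=37.5
Step 3: insert 46 -> lo=[27, 46] (size 2, max 46) hi=[48] (size 1, min 48) -> median=46
Step 4: insert 37 -> lo=[27, 37] (size 2, max 37) hi=[46, 48] (size 2, min 46) -> median=41.5
Step 5: insert 38 -> lo=[27, 37, 38] (size 3, max 38) hi=[46, 48] (size 2, min 46) -> median=38
Step 6: insert 41 -> lo=[27, 37, 38] (size 3, max 38) hi=[41, 46, 48] (size 3, min 41) -> median=39.5
Step 7: insert 13 -> lo=[13, 27, 37, 38] (size 4, max 38) hi=[41, 46, 48] (size 3, min 41) -> median=38

Answer: 38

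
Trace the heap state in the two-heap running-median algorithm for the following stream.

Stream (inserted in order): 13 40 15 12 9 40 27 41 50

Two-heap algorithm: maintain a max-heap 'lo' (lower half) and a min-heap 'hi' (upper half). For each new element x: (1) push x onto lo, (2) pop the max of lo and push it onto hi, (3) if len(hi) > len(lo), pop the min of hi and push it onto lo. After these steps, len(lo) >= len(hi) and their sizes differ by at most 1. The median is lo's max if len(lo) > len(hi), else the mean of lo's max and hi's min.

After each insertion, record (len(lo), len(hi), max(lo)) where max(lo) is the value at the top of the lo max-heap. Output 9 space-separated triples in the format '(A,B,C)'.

Answer: (1,0,13) (1,1,13) (2,1,15) (2,2,13) (3,2,13) (3,3,13) (4,3,15) (4,4,15) (5,4,27)

Derivation:
Step 1: insert 13 -> lo=[13] hi=[] -> (len(lo)=1, len(hi)=0, max(lo)=13)
Step 2: insert 40 -> lo=[13] hi=[40] -> (len(lo)=1, len(hi)=1, max(lo)=13)
Step 3: insert 15 -> lo=[13, 15] hi=[40] -> (len(lo)=2, len(hi)=1, max(lo)=15)
Step 4: insert 12 -> lo=[12, 13] hi=[15, 40] -> (len(lo)=2, len(hi)=2, max(lo)=13)
Step 5: insert 9 -> lo=[9, 12, 13] hi=[15, 40] -> (len(lo)=3, len(hi)=2, max(lo)=13)
Step 6: insert 40 -> lo=[9, 12, 13] hi=[15, 40, 40] -> (len(lo)=3, len(hi)=3, max(lo)=13)
Step 7: insert 27 -> lo=[9, 12, 13, 15] hi=[27, 40, 40] -> (len(lo)=4, len(hi)=3, max(lo)=15)
Step 8: insert 41 -> lo=[9, 12, 13, 15] hi=[27, 40, 40, 41] -> (len(lo)=4, len(hi)=4, max(lo)=15)
Step 9: insert 50 -> lo=[9, 12, 13, 15, 27] hi=[40, 40, 41, 50] -> (len(lo)=5, len(hi)=4, max(lo)=27)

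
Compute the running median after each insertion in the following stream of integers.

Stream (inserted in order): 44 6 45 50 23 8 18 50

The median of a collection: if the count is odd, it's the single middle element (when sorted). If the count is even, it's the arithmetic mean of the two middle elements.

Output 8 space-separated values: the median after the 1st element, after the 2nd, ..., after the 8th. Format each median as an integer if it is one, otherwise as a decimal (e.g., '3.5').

Answer: 44 25 44 44.5 44 33.5 23 33.5

Derivation:
Step 1: insert 44 -> lo=[44] (size 1, max 44) hi=[] (size 0) -> median=44
Step 2: insert 6 -> lo=[6] (size 1, max 6) hi=[44] (size 1, min 44) -> median=25
Step 3: insert 45 -> lo=[6, 44] (size 2, max 44) hi=[45] (size 1, min 45) -> median=44
Step 4: insert 50 -> lo=[6, 44] (size 2, max 44) hi=[45, 50] (size 2, min 45) -> median=44.5
Step 5: insert 23 -> lo=[6, 23, 44] (size 3, max 44) hi=[45, 50] (size 2, min 45) -> median=44
Step 6: insert 8 -> lo=[6, 8, 23] (size 3, max 23) hi=[44, 45, 50] (size 3, min 44) -> median=33.5
Step 7: insert 18 -> lo=[6, 8, 18, 23] (size 4, max 23) hi=[44, 45, 50] (size 3, min 44) -> median=23
Step 8: insert 50 -> lo=[6, 8, 18, 23] (size 4, max 23) hi=[44, 45, 50, 50] (size 4, min 44) -> median=33.5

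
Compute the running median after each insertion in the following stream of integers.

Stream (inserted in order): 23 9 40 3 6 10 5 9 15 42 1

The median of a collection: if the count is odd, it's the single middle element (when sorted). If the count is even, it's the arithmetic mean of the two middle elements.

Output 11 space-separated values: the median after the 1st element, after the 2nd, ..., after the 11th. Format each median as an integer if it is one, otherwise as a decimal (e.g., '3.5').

Step 1: insert 23 -> lo=[23] (size 1, max 23) hi=[] (size 0) -> median=23
Step 2: insert 9 -> lo=[9] (size 1, max 9) hi=[23] (size 1, min 23) -> median=16
Step 3: insert 40 -> lo=[9, 23] (size 2, max 23) hi=[40] (size 1, min 40) -> median=23
Step 4: insert 3 -> lo=[3, 9] (size 2, max 9) hi=[23, 40] (size 2, min 23) -> median=16
Step 5: insert 6 -> lo=[3, 6, 9] (size 3, max 9) hi=[23, 40] (size 2, min 23) -> median=9
Step 6: insert 10 -> lo=[3, 6, 9] (size 3, max 9) hi=[10, 23, 40] (size 3, min 10) -> median=9.5
Step 7: insert 5 -> lo=[3, 5, 6, 9] (size 4, max 9) hi=[10, 23, 40] (size 3, min 10) -> median=9
Step 8: insert 9 -> lo=[3, 5, 6, 9] (size 4, max 9) hi=[9, 10, 23, 40] (size 4, min 9) -> median=9
Step 9: insert 15 -> lo=[3, 5, 6, 9, 9] (size 5, max 9) hi=[10, 15, 23, 40] (size 4, min 10) -> median=9
Step 10: insert 42 -> lo=[3, 5, 6, 9, 9] (size 5, max 9) hi=[10, 15, 23, 40, 42] (size 5, min 10) -> median=9.5
Step 11: insert 1 -> lo=[1, 3, 5, 6, 9, 9] (size 6, max 9) hi=[10, 15, 23, 40, 42] (size 5, min 10) -> median=9

Answer: 23 16 23 16 9 9.5 9 9 9 9.5 9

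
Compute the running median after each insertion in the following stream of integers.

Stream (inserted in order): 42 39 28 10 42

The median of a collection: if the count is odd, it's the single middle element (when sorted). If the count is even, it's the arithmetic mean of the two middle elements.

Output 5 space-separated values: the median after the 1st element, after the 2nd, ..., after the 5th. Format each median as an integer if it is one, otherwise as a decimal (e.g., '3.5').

Step 1: insert 42 -> lo=[42] (size 1, max 42) hi=[] (size 0) -> median=42
Step 2: insert 39 -> lo=[39] (size 1, max 39) hi=[42] (size 1, min 42) -> median=40.5
Step 3: insert 28 -> lo=[28, 39] (size 2, max 39) hi=[42] (size 1, min 42) -> median=39
Step 4: insert 10 -> lo=[10, 28] (size 2, max 28) hi=[39, 42] (size 2, min 39) -> median=33.5
Step 5: insert 42 -> lo=[10, 28, 39] (size 3, max 39) hi=[42, 42] (size 2, min 42) -> median=39

Answer: 42 40.5 39 33.5 39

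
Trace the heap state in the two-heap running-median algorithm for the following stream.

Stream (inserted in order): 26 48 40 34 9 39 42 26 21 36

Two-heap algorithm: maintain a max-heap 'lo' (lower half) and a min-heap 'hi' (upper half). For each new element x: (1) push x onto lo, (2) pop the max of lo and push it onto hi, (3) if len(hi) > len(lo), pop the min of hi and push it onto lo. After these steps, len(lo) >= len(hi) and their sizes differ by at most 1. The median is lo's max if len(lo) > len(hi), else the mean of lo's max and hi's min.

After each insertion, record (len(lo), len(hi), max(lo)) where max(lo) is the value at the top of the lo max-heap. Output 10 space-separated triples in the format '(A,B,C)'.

Step 1: insert 26 -> lo=[26] hi=[] -> (len(lo)=1, len(hi)=0, max(lo)=26)
Step 2: insert 48 -> lo=[26] hi=[48] -> (len(lo)=1, len(hi)=1, max(lo)=26)
Step 3: insert 40 -> lo=[26, 40] hi=[48] -> (len(lo)=2, len(hi)=1, max(lo)=40)
Step 4: insert 34 -> lo=[26, 34] hi=[40, 48] -> (len(lo)=2, len(hi)=2, max(lo)=34)
Step 5: insert 9 -> lo=[9, 26, 34] hi=[40, 48] -> (len(lo)=3, len(hi)=2, max(lo)=34)
Step 6: insert 39 -> lo=[9, 26, 34] hi=[39, 40, 48] -> (len(lo)=3, len(hi)=3, max(lo)=34)
Step 7: insert 42 -> lo=[9, 26, 34, 39] hi=[40, 42, 48] -> (len(lo)=4, len(hi)=3, max(lo)=39)
Step 8: insert 26 -> lo=[9, 26, 26, 34] hi=[39, 40, 42, 48] -> (len(lo)=4, len(hi)=4, max(lo)=34)
Step 9: insert 21 -> lo=[9, 21, 26, 26, 34] hi=[39, 40, 42, 48] -> (len(lo)=5, len(hi)=4, max(lo)=34)
Step 10: insert 36 -> lo=[9, 21, 26, 26, 34] hi=[36, 39, 40, 42, 48] -> (len(lo)=5, len(hi)=5, max(lo)=34)

Answer: (1,0,26) (1,1,26) (2,1,40) (2,2,34) (3,2,34) (3,3,34) (4,3,39) (4,4,34) (5,4,34) (5,5,34)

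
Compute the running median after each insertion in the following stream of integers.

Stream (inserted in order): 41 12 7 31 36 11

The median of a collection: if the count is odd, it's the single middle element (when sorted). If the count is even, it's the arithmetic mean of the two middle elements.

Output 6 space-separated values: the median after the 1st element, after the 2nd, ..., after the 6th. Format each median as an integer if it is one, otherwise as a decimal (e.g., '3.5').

Answer: 41 26.5 12 21.5 31 21.5

Derivation:
Step 1: insert 41 -> lo=[41] (size 1, max 41) hi=[] (size 0) -> median=41
Step 2: insert 12 -> lo=[12] (size 1, max 12) hi=[41] (size 1, min 41) -> median=26.5
Step 3: insert 7 -> lo=[7, 12] (size 2, max 12) hi=[41] (size 1, min 41) -> median=12
Step 4: insert 31 -> lo=[7, 12] (size 2, max 12) hi=[31, 41] (size 2, min 31) -> median=21.5
Step 5: insert 36 -> lo=[7, 12, 31] (size 3, max 31) hi=[36, 41] (size 2, min 36) -> median=31
Step 6: insert 11 -> lo=[7, 11, 12] (size 3, max 12) hi=[31, 36, 41] (size 3, min 31) -> median=21.5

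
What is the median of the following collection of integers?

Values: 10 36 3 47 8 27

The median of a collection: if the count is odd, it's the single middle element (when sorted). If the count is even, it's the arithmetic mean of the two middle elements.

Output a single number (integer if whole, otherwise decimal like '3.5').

Answer: 18.5

Derivation:
Step 1: insert 10 -> lo=[10] (size 1, max 10) hi=[] (size 0) -> median=10
Step 2: insert 36 -> lo=[10] (size 1, max 10) hi=[36] (size 1, min 36) -> median=23
Step 3: insert 3 -> lo=[3, 10] (size 2, max 10) hi=[36] (size 1, min 36) -> median=10
Step 4: insert 47 -> lo=[3, 10] (size 2, max 10) hi=[36, 47] (size 2, min 36) -> median=23
Step 5: insert 8 -> lo=[3, 8, 10] (size 3, max 10) hi=[36, 47] (size 2, min 36) -> median=10
Step 6: insert 27 -> lo=[3, 8, 10] (size 3, max 10) hi=[27, 36, 47] (size 3, min 27) -> median=18.5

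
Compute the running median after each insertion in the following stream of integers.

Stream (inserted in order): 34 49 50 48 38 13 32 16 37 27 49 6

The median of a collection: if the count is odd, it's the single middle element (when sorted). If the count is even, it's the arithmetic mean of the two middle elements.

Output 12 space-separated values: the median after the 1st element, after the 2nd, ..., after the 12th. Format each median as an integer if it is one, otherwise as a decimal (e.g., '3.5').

Step 1: insert 34 -> lo=[34] (size 1, max 34) hi=[] (size 0) -> median=34
Step 2: insert 49 -> lo=[34] (size 1, max 34) hi=[49] (size 1, min 49) -> median=41.5
Step 3: insert 50 -> lo=[34, 49] (size 2, max 49) hi=[50] (size 1, min 50) -> median=49
Step 4: insert 48 -> lo=[34, 48] (size 2, max 48) hi=[49, 50] (size 2, min 49) -> median=48.5
Step 5: insert 38 -> lo=[34, 38, 48] (size 3, max 48) hi=[49, 50] (size 2, min 49) -> median=48
Step 6: insert 13 -> lo=[13, 34, 38] (size 3, max 38) hi=[48, 49, 50] (size 3, min 48) -> median=43
Step 7: insert 32 -> lo=[13, 32, 34, 38] (size 4, max 38) hi=[48, 49, 50] (size 3, min 48) -> median=38
Step 8: insert 16 -> lo=[13, 16, 32, 34] (size 4, max 34) hi=[38, 48, 49, 50] (size 4, min 38) -> median=36
Step 9: insert 37 -> lo=[13, 16, 32, 34, 37] (size 5, max 37) hi=[38, 48, 49, 50] (size 4, min 38) -> median=37
Step 10: insert 27 -> lo=[13, 16, 27, 32, 34] (size 5, max 34) hi=[37, 38, 48, 49, 50] (size 5, min 37) -> median=35.5
Step 11: insert 49 -> lo=[13, 16, 27, 32, 34, 37] (size 6, max 37) hi=[38, 48, 49, 49, 50] (size 5, min 38) -> median=37
Step 12: insert 6 -> lo=[6, 13, 16, 27, 32, 34] (size 6, max 34) hi=[37, 38, 48, 49, 49, 50] (size 6, min 37) -> median=35.5

Answer: 34 41.5 49 48.5 48 43 38 36 37 35.5 37 35.5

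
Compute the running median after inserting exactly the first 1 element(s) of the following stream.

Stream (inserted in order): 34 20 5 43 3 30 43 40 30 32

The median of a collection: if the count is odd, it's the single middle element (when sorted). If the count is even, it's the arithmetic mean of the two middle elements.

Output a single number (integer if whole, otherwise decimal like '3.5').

Answer: 34

Derivation:
Step 1: insert 34 -> lo=[34] (size 1, max 34) hi=[] (size 0) -> median=34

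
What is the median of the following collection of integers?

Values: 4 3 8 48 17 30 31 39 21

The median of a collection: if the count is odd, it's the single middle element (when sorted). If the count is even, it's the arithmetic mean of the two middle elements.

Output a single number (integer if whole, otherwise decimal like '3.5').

Step 1: insert 4 -> lo=[4] (size 1, max 4) hi=[] (size 0) -> median=4
Step 2: insert 3 -> lo=[3] (size 1, max 3) hi=[4] (size 1, min 4) -> median=3.5
Step 3: insert 8 -> lo=[3, 4] (size 2, max 4) hi=[8] (size 1, min 8) -> median=4
Step 4: insert 48 -> lo=[3, 4] (size 2, max 4) hi=[8, 48] (size 2, min 8) -> median=6
Step 5: insert 17 -> lo=[3, 4, 8] (size 3, max 8) hi=[17, 48] (size 2, min 17) -> median=8
Step 6: insert 30 -> lo=[3, 4, 8] (size 3, max 8) hi=[17, 30, 48] (size 3, min 17) -> median=12.5
Step 7: insert 31 -> lo=[3, 4, 8, 17] (size 4, max 17) hi=[30, 31, 48] (size 3, min 30) -> median=17
Step 8: insert 39 -> lo=[3, 4, 8, 17] (size 4, max 17) hi=[30, 31, 39, 48] (size 4, min 30) -> median=23.5
Step 9: insert 21 -> lo=[3, 4, 8, 17, 21] (size 5, max 21) hi=[30, 31, 39, 48] (size 4, min 30) -> median=21

Answer: 21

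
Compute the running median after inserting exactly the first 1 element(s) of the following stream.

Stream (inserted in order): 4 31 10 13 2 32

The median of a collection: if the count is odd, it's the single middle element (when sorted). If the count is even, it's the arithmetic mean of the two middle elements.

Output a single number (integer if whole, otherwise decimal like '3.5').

Step 1: insert 4 -> lo=[4] (size 1, max 4) hi=[] (size 0) -> median=4

Answer: 4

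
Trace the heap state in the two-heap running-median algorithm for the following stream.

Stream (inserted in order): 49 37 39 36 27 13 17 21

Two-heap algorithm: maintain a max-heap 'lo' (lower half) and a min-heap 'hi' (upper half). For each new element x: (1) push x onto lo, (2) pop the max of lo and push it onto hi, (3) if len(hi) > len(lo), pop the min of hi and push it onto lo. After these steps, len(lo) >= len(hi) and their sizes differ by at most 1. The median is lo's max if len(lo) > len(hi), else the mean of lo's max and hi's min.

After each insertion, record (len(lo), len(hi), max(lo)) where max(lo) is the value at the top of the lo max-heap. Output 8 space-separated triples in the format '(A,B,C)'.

Step 1: insert 49 -> lo=[49] hi=[] -> (len(lo)=1, len(hi)=0, max(lo)=49)
Step 2: insert 37 -> lo=[37] hi=[49] -> (len(lo)=1, len(hi)=1, max(lo)=37)
Step 3: insert 39 -> lo=[37, 39] hi=[49] -> (len(lo)=2, len(hi)=1, max(lo)=39)
Step 4: insert 36 -> lo=[36, 37] hi=[39, 49] -> (len(lo)=2, len(hi)=2, max(lo)=37)
Step 5: insert 27 -> lo=[27, 36, 37] hi=[39, 49] -> (len(lo)=3, len(hi)=2, max(lo)=37)
Step 6: insert 13 -> lo=[13, 27, 36] hi=[37, 39, 49] -> (len(lo)=3, len(hi)=3, max(lo)=36)
Step 7: insert 17 -> lo=[13, 17, 27, 36] hi=[37, 39, 49] -> (len(lo)=4, len(hi)=3, max(lo)=36)
Step 8: insert 21 -> lo=[13, 17, 21, 27] hi=[36, 37, 39, 49] -> (len(lo)=4, len(hi)=4, max(lo)=27)

Answer: (1,0,49) (1,1,37) (2,1,39) (2,2,37) (3,2,37) (3,3,36) (4,3,36) (4,4,27)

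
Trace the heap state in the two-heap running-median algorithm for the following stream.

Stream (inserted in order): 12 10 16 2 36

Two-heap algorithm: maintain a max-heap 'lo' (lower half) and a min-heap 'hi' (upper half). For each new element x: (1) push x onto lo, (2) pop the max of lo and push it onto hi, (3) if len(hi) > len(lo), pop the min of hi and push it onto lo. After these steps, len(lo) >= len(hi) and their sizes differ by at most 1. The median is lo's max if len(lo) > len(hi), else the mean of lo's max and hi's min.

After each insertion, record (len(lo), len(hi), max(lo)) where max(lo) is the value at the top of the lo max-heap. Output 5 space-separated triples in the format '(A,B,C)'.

Step 1: insert 12 -> lo=[12] hi=[] -> (len(lo)=1, len(hi)=0, max(lo)=12)
Step 2: insert 10 -> lo=[10] hi=[12] -> (len(lo)=1, len(hi)=1, max(lo)=10)
Step 3: insert 16 -> lo=[10, 12] hi=[16] -> (len(lo)=2, len(hi)=1, max(lo)=12)
Step 4: insert 2 -> lo=[2, 10] hi=[12, 16] -> (len(lo)=2, len(hi)=2, max(lo)=10)
Step 5: insert 36 -> lo=[2, 10, 12] hi=[16, 36] -> (len(lo)=3, len(hi)=2, max(lo)=12)

Answer: (1,0,12) (1,1,10) (2,1,12) (2,2,10) (3,2,12)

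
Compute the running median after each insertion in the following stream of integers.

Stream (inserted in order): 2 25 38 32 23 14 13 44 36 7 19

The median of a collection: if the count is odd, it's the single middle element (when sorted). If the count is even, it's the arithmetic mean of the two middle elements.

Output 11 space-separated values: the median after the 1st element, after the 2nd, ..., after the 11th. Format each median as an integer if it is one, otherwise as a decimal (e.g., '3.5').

Step 1: insert 2 -> lo=[2] (size 1, max 2) hi=[] (size 0) -> median=2
Step 2: insert 25 -> lo=[2] (size 1, max 2) hi=[25] (size 1, min 25) -> median=13.5
Step 3: insert 38 -> lo=[2, 25] (size 2, max 25) hi=[38] (size 1, min 38) -> median=25
Step 4: insert 32 -> lo=[2, 25] (size 2, max 25) hi=[32, 38] (size 2, min 32) -> median=28.5
Step 5: insert 23 -> lo=[2, 23, 25] (size 3, max 25) hi=[32, 38] (size 2, min 32) -> median=25
Step 6: insert 14 -> lo=[2, 14, 23] (size 3, max 23) hi=[25, 32, 38] (size 3, min 25) -> median=24
Step 7: insert 13 -> lo=[2, 13, 14, 23] (size 4, max 23) hi=[25, 32, 38] (size 3, min 25) -> median=23
Step 8: insert 44 -> lo=[2, 13, 14, 23] (size 4, max 23) hi=[25, 32, 38, 44] (size 4, min 25) -> median=24
Step 9: insert 36 -> lo=[2, 13, 14, 23, 25] (size 5, max 25) hi=[32, 36, 38, 44] (size 4, min 32) -> median=25
Step 10: insert 7 -> lo=[2, 7, 13, 14, 23] (size 5, max 23) hi=[25, 32, 36, 38, 44] (size 5, min 25) -> median=24
Step 11: insert 19 -> lo=[2, 7, 13, 14, 19, 23] (size 6, max 23) hi=[25, 32, 36, 38, 44] (size 5, min 25) -> median=23

Answer: 2 13.5 25 28.5 25 24 23 24 25 24 23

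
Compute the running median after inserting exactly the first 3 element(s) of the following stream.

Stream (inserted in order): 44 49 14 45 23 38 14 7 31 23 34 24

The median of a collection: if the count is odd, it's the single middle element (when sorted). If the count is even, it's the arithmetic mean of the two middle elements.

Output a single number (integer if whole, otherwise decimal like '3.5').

Step 1: insert 44 -> lo=[44] (size 1, max 44) hi=[] (size 0) -> median=44
Step 2: insert 49 -> lo=[44] (size 1, max 44) hi=[49] (size 1, min 49) -> median=46.5
Step 3: insert 14 -> lo=[14, 44] (size 2, max 44) hi=[49] (size 1, min 49) -> median=44

Answer: 44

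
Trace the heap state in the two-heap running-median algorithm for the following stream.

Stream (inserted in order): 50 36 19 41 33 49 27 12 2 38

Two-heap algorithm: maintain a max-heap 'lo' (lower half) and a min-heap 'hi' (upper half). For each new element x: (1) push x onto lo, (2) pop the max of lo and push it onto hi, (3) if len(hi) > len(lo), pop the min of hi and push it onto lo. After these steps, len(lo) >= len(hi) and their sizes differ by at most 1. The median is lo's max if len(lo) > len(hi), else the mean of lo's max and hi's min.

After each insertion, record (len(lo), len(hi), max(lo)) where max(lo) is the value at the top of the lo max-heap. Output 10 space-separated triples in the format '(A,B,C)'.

Step 1: insert 50 -> lo=[50] hi=[] -> (len(lo)=1, len(hi)=0, max(lo)=50)
Step 2: insert 36 -> lo=[36] hi=[50] -> (len(lo)=1, len(hi)=1, max(lo)=36)
Step 3: insert 19 -> lo=[19, 36] hi=[50] -> (len(lo)=2, len(hi)=1, max(lo)=36)
Step 4: insert 41 -> lo=[19, 36] hi=[41, 50] -> (len(lo)=2, len(hi)=2, max(lo)=36)
Step 5: insert 33 -> lo=[19, 33, 36] hi=[41, 50] -> (len(lo)=3, len(hi)=2, max(lo)=36)
Step 6: insert 49 -> lo=[19, 33, 36] hi=[41, 49, 50] -> (len(lo)=3, len(hi)=3, max(lo)=36)
Step 7: insert 27 -> lo=[19, 27, 33, 36] hi=[41, 49, 50] -> (len(lo)=4, len(hi)=3, max(lo)=36)
Step 8: insert 12 -> lo=[12, 19, 27, 33] hi=[36, 41, 49, 50] -> (len(lo)=4, len(hi)=4, max(lo)=33)
Step 9: insert 2 -> lo=[2, 12, 19, 27, 33] hi=[36, 41, 49, 50] -> (len(lo)=5, len(hi)=4, max(lo)=33)
Step 10: insert 38 -> lo=[2, 12, 19, 27, 33] hi=[36, 38, 41, 49, 50] -> (len(lo)=5, len(hi)=5, max(lo)=33)

Answer: (1,0,50) (1,1,36) (2,1,36) (2,2,36) (3,2,36) (3,3,36) (4,3,36) (4,4,33) (5,4,33) (5,5,33)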